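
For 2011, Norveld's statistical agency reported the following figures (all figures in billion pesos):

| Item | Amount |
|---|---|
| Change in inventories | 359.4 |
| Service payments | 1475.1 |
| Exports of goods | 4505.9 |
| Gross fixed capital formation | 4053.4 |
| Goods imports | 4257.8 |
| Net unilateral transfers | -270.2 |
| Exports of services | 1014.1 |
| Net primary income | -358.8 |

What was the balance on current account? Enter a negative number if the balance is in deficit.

Goods balance = 4505.9 - 4257.8 = 248.1
Services balance = 1014.1 - 1475.1 = -461.0
Trade balance (goods + services) = 248.1 + (-461.0) = -212.9
Net primary income = -358.8
Net secondary income = -270.2
Current account = -212.9 + (-358.8) + (-270.2) = -841.9

-841.9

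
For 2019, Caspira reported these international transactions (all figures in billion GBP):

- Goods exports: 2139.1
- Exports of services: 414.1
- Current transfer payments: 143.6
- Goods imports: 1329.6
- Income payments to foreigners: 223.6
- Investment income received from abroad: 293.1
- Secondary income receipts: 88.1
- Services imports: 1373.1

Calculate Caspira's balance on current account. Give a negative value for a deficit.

-135.5

Goods balance = 2139.1 - 1329.6 = 809.5
Services balance = 414.1 - 1373.1 = -959.0
Trade balance (goods + services) = 809.5 + (-959.0) = -149.5
Net primary income = 293.1 - 223.6 = 69.5
Net secondary income = 88.1 - 143.6 = -55.5
Current account = -149.5 + 69.5 + (-55.5) = -135.5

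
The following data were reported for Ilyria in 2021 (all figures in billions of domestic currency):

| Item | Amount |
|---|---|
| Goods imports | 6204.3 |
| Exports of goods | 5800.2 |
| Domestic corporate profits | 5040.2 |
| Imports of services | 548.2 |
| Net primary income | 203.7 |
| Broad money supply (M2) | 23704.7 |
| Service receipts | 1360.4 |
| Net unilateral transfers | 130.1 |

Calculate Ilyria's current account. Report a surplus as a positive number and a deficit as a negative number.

Goods balance = 5800.2 - 6204.3 = -404.1
Services balance = 1360.4 - 548.2 = 812.2
Trade balance (goods + services) = -404.1 + 812.2 = 408.1
Net primary income = 203.7
Net secondary income = 130.1
Current account = 408.1 + 203.7 + 130.1 = 741.9

741.9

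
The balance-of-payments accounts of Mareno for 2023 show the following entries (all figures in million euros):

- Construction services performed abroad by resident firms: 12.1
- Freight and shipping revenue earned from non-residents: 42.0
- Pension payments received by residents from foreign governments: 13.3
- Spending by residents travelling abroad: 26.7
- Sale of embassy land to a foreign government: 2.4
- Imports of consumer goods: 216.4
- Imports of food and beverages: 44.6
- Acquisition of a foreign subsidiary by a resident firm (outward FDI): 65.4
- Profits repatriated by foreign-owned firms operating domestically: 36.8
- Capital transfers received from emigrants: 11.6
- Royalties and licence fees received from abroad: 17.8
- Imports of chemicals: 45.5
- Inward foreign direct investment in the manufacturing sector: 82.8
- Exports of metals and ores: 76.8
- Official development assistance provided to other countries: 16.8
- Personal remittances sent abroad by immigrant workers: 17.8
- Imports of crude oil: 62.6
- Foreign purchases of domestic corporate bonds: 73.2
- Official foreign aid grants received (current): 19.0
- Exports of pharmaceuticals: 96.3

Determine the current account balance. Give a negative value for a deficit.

Goods: -44.6 - 216.4 + 76.8 - 62.6 - 45.5 + 96.3 = -196.0
Services: 12.1 - 26.7 + 17.8 + 42.0 = 45.2
Primary income: -36.8
Secondary income: -17.8 - 16.8 + 13.3 + 19.0 = -2.3
Current account = (-196.0) + 45.2 + (-36.8) + (-2.3) = -189.9
(Excluded from the current account — capital account: sale of embassy land to a foreign government 2.4, capital transfers received from emigrants 11.6; financial account: acquisition of a foreign subsidiary by a resident firm (outward FDI) 65.4, inward foreign direct investment in the manufacturing sector 82.8, foreign purchases of domestic corporate bonds 73.2.)

-189.9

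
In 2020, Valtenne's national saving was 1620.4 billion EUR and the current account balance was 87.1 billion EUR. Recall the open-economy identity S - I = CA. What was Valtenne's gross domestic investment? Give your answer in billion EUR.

I = S - CA = 1620.4 - 87.1 = 1533.3

1533.3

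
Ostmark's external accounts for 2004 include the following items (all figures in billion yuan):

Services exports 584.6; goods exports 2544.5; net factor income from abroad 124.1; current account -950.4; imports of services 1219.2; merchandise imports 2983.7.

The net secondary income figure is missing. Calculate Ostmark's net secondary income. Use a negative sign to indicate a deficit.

Current account = goods balance + services balance + net primary income + net secondary income
Sum of the known components = -949.7
Net secondary income = CA - (known components) = -950.4 - (-949.7) = -0.7

-0.7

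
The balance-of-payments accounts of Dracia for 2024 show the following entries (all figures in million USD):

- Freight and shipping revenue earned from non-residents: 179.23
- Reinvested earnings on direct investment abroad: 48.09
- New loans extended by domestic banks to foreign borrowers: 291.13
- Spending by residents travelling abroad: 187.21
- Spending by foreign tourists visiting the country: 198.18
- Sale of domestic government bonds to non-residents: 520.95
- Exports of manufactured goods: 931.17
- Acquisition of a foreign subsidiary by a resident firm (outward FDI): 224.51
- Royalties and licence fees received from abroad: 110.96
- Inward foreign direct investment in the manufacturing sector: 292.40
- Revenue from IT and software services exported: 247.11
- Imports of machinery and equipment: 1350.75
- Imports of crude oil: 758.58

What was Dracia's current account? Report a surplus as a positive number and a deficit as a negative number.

Goods: 931.17 - 1350.75 - 758.58 = -1178.16
Services: 179.23 + 247.11 + 198.18 + 110.96 - 187.21 = 548.27
Primary income: 48.09
Current account = (-1178.16) + 548.27 + 48.09 = -581.80
(Excluded from the current account — financial account: new loans extended by domestic banks to foreign borrowers 291.13, sale of domestic government bonds to non-residents 520.95, acquisition of a foreign subsidiary by a resident firm (outward FDI) 224.51, inward foreign direct investment in the manufacturing sector 292.40.)

-581.80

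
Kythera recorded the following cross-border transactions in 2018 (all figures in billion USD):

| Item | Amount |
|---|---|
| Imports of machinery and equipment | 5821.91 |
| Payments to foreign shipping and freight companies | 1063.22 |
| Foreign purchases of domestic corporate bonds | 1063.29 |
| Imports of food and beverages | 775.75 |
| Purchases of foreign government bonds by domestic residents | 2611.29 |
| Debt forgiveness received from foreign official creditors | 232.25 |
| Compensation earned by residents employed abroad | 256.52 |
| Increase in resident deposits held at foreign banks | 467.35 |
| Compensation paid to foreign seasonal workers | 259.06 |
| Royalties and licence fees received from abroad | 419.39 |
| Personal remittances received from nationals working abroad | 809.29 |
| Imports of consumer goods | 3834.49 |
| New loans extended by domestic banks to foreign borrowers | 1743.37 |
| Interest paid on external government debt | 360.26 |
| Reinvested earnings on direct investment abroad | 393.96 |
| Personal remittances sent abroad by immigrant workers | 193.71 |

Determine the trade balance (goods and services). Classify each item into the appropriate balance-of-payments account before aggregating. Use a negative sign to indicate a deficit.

Goods: -3834.49 - 775.75 - 5821.91 = -10432.15
Services: -1063.22 + 419.39 = -643.83
Trade balance = -10432.15 + (-643.83) = -11075.98
(Excluded from the trade balance — financial account: foreign purchases of domestic corporate bonds 1063.29, purchases of foreign government bonds by domestic residents 2611.29, increase in resident deposits held at foreign banks 467.35, new loans extended by domestic banks to foreign borrowers 1743.37; capital account: debt forgiveness received from foreign official creditors 232.25; primary income: compensation earned by residents employed abroad 256.52, compensation paid to foreign seasonal workers 259.06, interest paid on external government debt 360.26, reinvested earnings on direct investment abroad 393.96; secondary income: personal remittances received from nationals working abroad 809.29, personal remittances sent abroad by immigrant workers 193.71.)

-11075.98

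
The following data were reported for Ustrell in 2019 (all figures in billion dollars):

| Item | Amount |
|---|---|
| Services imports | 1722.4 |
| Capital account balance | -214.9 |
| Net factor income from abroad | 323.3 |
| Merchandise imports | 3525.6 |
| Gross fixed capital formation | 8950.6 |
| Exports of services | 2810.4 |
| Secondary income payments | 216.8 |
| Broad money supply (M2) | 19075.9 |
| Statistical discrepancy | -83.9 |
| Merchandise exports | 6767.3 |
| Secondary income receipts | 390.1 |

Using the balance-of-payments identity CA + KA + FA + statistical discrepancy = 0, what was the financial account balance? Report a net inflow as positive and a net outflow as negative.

-4527.5

Goods balance = 6767.3 - 3525.6 = 3241.7
Services balance = 2810.4 - 1722.4 = 1088.0
Trade balance (goods + services) = 3241.7 + 1088.0 = 4329.7
Net primary income = 323.3
Net secondary income = 390.1 - 216.8 = 173.3
Current account = 4329.7 + 323.3 + 173.3 = 4826.3
Financial account = -(4826.3 + (-214.9) + (-83.9)) = -4527.5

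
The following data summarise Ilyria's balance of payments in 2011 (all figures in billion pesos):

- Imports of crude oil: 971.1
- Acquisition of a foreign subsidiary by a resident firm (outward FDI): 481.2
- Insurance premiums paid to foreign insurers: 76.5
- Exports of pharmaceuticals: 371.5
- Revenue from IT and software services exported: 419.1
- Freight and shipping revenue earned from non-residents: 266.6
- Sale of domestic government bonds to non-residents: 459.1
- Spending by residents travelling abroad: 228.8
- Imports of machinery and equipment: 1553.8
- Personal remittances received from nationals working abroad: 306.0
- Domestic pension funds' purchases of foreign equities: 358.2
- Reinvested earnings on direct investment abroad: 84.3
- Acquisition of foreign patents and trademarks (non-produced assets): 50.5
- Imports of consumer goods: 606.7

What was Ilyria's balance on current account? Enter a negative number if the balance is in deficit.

-1989.4

Goods: -971.1 - 606.7 - 1553.8 + 371.5 = -2760.1
Services: -228.8 + 266.6 - 76.5 + 419.1 = 380.4
Primary income: 84.3
Secondary income: 306.0
Current account = (-2760.1) + 380.4 + 84.3 + 306.0 = -1989.4
(Excluded from the current account — financial account: acquisition of a foreign subsidiary by a resident firm (outward FDI) 481.2, sale of domestic government bonds to non-residents 459.1, domestic pension funds' purchases of foreign equities 358.2; capital account: acquisition of foreign patents and trademarks (non-produced assets) 50.5.)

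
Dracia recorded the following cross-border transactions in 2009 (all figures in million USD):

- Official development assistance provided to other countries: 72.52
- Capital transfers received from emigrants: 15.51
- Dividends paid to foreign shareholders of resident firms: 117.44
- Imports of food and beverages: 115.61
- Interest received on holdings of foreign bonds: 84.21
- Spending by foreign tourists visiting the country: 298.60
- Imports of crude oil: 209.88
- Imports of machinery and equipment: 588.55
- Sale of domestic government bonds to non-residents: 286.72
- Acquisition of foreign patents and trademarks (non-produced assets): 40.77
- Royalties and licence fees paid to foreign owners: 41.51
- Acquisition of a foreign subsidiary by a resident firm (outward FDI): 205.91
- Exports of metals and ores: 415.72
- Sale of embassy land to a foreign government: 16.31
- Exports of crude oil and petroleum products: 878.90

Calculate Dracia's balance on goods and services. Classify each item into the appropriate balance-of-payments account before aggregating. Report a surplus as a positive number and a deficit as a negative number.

Goods: -588.55 - 209.88 + 415.72 - 115.61 + 878.90 = 380.58
Services: -41.51 + 298.60 = 257.09
Trade balance = 380.58 + 257.09 = 637.67
(Excluded from the trade balance — secondary income: official development assistance provided to other countries 72.52; capital account: capital transfers received from emigrants 15.51, acquisition of foreign patents and trademarks (non-produced assets) 40.77, sale of embassy land to a foreign government 16.31; primary income: dividends paid to foreign shareholders of resident firms 117.44, interest received on holdings of foreign bonds 84.21; financial account: sale of domestic government bonds to non-residents 286.72, acquisition of a foreign subsidiary by a resident firm (outward FDI) 205.91.)

637.67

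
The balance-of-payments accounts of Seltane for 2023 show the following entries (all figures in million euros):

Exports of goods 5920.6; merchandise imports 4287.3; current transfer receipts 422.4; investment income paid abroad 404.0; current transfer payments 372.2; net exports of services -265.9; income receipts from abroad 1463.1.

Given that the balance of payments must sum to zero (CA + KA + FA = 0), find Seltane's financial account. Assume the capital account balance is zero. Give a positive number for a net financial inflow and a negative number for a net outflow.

Goods balance = 5920.6 - 4287.3 = 1633.3
Services balance = -265.9
Trade balance (goods + services) = 1633.3 + (-265.9) = 1367.4
Net primary income = 1463.1 - 404.0 = 1059.1
Net secondary income = 422.4 - 372.2 = 50.2
Current account = 1367.4 + 1059.1 + 50.2 = 2476.7
Financial account = -(2476.7) = -2476.7

-2476.7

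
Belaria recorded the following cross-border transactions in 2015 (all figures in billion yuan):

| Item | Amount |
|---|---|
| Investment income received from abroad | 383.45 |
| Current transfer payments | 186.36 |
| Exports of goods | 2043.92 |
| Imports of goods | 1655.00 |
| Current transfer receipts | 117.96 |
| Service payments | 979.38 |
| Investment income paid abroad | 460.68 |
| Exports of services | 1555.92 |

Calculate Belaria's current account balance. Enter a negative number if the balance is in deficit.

819.83

Goods balance = 2043.92 - 1655.00 = 388.92
Services balance = 1555.92 - 979.38 = 576.54
Trade balance (goods + services) = 388.92 + 576.54 = 965.46
Net primary income = 383.45 - 460.68 = -77.23
Net secondary income = 117.96 - 186.36 = -68.40
Current account = 965.46 + (-77.23) + (-68.40) = 819.83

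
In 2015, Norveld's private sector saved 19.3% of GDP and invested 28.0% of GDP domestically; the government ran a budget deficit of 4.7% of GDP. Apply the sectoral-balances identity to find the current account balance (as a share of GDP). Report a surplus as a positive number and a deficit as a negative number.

By the sectoral-balances identity, CA = (S_private - I) + (T - G).
Private balance = 19.3 - 28.0 = -8.7
Government balance (T - G) = -4.7
CA = -8.7 + (-4.7) = -13.4

-13.4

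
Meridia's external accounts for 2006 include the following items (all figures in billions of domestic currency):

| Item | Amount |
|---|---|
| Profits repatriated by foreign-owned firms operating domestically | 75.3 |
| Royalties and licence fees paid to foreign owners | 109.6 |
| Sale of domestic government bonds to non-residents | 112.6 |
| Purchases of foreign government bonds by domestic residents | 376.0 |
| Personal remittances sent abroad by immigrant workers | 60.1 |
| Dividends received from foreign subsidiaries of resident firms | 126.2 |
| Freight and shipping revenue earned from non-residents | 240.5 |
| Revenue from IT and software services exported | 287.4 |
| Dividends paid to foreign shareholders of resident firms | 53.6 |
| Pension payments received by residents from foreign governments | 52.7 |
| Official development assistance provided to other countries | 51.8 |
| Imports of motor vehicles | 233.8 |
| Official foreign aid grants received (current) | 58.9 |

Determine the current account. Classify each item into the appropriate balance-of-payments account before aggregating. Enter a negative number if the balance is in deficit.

Goods: -233.8
Services: 240.5 + 287.4 - 109.6 = 418.3
Primary income: -53.6 - 75.3 + 126.2 = -2.7
Secondary income: -51.8 + 58.9 + 52.7 - 60.1 = -0.3
Current account = (-233.8) + 418.3 + (-2.7) + (-0.3) = 181.5
(Excluded from the current account — financial account: sale of domestic government bonds to non-residents 112.6, purchases of foreign government bonds by domestic residents 376.0.)

181.5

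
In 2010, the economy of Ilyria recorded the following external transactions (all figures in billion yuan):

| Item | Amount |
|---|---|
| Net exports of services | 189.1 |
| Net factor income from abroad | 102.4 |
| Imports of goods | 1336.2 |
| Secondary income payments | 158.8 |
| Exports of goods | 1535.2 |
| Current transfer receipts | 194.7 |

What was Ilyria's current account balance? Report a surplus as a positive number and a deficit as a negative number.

526.4

Goods balance = 1535.2 - 1336.2 = 199.0
Services balance = 189.1
Trade balance (goods + services) = 199.0 + 189.1 = 388.1
Net primary income = 102.4
Net secondary income = 194.7 - 158.8 = 35.9
Current account = 388.1 + 102.4 + 35.9 = 526.4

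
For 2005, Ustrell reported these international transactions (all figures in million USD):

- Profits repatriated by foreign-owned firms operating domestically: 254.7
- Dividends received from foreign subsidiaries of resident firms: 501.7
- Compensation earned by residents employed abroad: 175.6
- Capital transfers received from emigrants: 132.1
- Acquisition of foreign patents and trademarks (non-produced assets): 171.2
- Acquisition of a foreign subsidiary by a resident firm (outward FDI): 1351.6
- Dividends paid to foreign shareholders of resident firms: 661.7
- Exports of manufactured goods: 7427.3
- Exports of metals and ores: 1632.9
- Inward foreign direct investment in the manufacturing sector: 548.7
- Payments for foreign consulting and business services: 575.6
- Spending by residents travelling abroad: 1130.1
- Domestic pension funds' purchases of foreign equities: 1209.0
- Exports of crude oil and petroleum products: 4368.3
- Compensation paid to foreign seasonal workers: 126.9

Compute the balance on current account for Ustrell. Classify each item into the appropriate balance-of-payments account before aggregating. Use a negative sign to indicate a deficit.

Goods: 7427.3 + 1632.9 + 4368.3 = 13428.5
Services: -575.6 - 1130.1 = -1705.7
Primary income: -126.9 + 175.6 + 501.7 - 254.7 - 661.7 = -366.0
Current account = 13428.5 + (-1705.7) + (-366.0) = 11356.8
(Excluded from the current account — capital account: capital transfers received from emigrants 132.1, acquisition of foreign patents and trademarks (non-produced assets) 171.2; financial account: acquisition of a foreign subsidiary by a resident firm (outward FDI) 1351.6, inward foreign direct investment in the manufacturing sector 548.7, domestic pension funds' purchases of foreign equities 1209.0.)

11356.8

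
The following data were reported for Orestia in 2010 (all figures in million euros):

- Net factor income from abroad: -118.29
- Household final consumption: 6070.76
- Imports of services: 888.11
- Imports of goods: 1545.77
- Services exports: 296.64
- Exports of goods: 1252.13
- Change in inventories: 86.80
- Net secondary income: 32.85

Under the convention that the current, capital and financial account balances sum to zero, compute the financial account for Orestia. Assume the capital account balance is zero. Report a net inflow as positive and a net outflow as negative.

970.55

Goods balance = 1252.13 - 1545.77 = -293.64
Services balance = 296.64 - 888.11 = -591.47
Trade balance (goods + services) = -293.64 + (-591.47) = -885.11
Net primary income = -118.29
Net secondary income = 32.85
Current account = -885.11 + (-118.29) + 32.85 = -970.55
Financial account = -(-970.55) = 970.55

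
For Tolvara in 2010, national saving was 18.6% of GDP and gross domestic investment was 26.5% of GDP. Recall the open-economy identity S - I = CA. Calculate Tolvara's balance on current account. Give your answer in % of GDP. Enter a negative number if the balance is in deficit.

-7.9

CA = S - I = 18.6 - 26.5 = -7.9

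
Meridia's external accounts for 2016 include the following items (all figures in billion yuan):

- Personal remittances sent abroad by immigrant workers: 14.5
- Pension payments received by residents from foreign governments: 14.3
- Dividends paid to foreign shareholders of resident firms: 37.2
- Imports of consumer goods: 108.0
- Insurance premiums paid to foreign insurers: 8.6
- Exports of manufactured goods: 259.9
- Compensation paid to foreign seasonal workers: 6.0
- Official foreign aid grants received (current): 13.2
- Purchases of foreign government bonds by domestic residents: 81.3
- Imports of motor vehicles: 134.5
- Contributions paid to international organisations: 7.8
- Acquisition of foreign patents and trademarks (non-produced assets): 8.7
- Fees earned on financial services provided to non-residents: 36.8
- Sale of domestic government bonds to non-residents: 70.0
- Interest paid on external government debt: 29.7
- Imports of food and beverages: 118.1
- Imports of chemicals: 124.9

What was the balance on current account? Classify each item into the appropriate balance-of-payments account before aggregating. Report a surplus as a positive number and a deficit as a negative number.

Goods: -124.9 + 259.9 - 118.1 - 108.0 - 134.5 = -225.6
Services: 36.8 - 8.6 = 28.2
Primary income: -29.7 - 6.0 - 37.2 = -72.9
Secondary income: -14.5 + 13.2 - 7.8 + 14.3 = 5.2
Current account = (-225.6) + 28.2 + (-72.9) + 5.2 = -265.1
(Excluded from the current account — financial account: purchases of foreign government bonds by domestic residents 81.3, sale of domestic government bonds to non-residents 70.0; capital account: acquisition of foreign patents and trademarks (non-produced assets) 8.7.)

-265.1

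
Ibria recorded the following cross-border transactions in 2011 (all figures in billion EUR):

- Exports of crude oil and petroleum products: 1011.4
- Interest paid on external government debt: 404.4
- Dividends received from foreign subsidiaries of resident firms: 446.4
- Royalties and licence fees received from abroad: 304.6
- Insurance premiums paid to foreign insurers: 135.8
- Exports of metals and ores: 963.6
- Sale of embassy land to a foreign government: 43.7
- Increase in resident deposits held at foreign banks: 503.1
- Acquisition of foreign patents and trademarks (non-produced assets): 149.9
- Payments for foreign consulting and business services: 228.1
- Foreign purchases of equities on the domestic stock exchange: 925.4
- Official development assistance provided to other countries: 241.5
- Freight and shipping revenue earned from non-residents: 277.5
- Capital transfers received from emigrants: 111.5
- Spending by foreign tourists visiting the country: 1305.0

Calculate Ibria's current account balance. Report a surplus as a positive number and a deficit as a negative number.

Goods: 1011.4 + 963.6 = 1975.0
Services: -135.8 + 277.5 + 1305.0 + 304.6 - 228.1 = 1523.2
Primary income: 446.4 - 404.4 = 42.0
Secondary income: -241.5
Current account = 1975.0 + 1523.2 + 42.0 + (-241.5) = 3298.7
(Excluded from the current account — capital account: sale of embassy land to a foreign government 43.7, acquisition of foreign patents and trademarks (non-produced assets) 149.9, capital transfers received from emigrants 111.5; financial account: increase in resident deposits held at foreign banks 503.1, foreign purchases of equities on the domestic stock exchange 925.4.)

3298.7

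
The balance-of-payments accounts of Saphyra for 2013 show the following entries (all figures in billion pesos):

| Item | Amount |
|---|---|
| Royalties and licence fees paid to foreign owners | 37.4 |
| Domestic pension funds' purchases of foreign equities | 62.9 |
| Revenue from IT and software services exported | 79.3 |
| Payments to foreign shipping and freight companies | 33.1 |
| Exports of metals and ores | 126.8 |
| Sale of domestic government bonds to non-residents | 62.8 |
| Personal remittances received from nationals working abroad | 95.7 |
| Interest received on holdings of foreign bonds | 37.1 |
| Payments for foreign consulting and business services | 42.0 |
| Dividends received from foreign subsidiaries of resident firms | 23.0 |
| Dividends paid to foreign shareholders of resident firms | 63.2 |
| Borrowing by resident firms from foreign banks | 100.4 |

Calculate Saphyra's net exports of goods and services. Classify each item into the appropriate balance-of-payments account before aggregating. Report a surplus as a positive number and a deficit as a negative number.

Goods: 126.8
Services: -37.4 - 42.0 - 33.1 + 79.3 = -33.2
Trade balance = 126.8 + (-33.2) = 93.6
(Excluded from the trade balance — financial account: domestic pension funds' purchases of foreign equities 62.9, sale of domestic government bonds to non-residents 62.8, borrowing by resident firms from foreign banks 100.4; secondary income: personal remittances received from nationals working abroad 95.7; primary income: interest received on holdings of foreign bonds 37.1, dividends received from foreign subsidiaries of resident firms 23.0, dividends paid to foreign shareholders of resident firms 63.2.)

93.6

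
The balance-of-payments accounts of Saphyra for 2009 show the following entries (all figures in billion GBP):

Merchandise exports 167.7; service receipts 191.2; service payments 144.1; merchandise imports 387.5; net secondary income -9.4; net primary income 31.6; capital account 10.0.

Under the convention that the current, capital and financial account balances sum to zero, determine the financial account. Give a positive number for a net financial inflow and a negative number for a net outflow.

Goods balance = 167.7 - 387.5 = -219.8
Services balance = 191.2 - 144.1 = 47.1
Trade balance (goods + services) = -219.8 + 47.1 = -172.7
Net primary income = 31.6
Net secondary income = -9.4
Current account = -172.7 + 31.6 + (-9.4) = -150.5
Financial account = -(-150.5 + 10.0) = 140.5

140.5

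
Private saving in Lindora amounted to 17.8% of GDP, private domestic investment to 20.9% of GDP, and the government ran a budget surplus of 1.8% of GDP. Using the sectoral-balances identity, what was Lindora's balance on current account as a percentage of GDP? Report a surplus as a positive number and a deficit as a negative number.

-1.3

By the sectoral-balances identity, CA = (S_private - I) + (T - G).
Private balance = 17.8 - 20.9 = -3.1
Government balance (T - G) = 1.8
CA = -3.1 + 1.8 = -1.3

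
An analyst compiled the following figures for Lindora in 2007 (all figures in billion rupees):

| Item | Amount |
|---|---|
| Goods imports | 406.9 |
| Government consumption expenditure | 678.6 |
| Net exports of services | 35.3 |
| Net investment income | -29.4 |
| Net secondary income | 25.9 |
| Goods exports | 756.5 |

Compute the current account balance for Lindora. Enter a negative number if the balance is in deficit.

Goods balance = 756.5 - 406.9 = 349.6
Services balance = 35.3
Trade balance (goods + services) = 349.6 + 35.3 = 384.9
Net primary income = -29.4
Net secondary income = 25.9
Current account = 384.9 + (-29.4) + 25.9 = 381.4

381.4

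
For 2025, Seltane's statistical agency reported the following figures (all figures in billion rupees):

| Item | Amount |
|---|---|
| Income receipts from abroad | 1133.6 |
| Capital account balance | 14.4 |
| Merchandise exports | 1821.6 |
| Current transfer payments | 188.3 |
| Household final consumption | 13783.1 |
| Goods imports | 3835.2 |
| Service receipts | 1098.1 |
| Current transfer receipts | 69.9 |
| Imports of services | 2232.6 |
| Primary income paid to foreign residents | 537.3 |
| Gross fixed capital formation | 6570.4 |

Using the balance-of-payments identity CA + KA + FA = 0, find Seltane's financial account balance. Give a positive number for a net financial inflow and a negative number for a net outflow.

Goods balance = 1821.6 - 3835.2 = -2013.6
Services balance = 1098.1 - 2232.6 = -1134.5
Trade balance (goods + services) = -2013.6 + (-1134.5) = -3148.1
Net primary income = 1133.6 - 537.3 = 596.3
Net secondary income = 69.9 - 188.3 = -118.4
Current account = -3148.1 + 596.3 + (-118.4) = -2670.2
Financial account = -(-2670.2 + 14.4) = 2655.8

2655.8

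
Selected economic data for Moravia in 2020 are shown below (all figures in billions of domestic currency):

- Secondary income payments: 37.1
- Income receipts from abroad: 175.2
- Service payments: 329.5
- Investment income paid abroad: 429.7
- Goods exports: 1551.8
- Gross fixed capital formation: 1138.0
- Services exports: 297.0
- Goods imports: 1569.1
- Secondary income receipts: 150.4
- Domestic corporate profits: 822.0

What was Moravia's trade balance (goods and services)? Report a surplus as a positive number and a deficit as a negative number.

-49.8

Goods balance = 1551.8 - 1569.1 = -17.3
Services balance = 297.0 - 329.5 = -32.5
Trade balance (goods + services) = -17.3 + (-32.5) = -49.8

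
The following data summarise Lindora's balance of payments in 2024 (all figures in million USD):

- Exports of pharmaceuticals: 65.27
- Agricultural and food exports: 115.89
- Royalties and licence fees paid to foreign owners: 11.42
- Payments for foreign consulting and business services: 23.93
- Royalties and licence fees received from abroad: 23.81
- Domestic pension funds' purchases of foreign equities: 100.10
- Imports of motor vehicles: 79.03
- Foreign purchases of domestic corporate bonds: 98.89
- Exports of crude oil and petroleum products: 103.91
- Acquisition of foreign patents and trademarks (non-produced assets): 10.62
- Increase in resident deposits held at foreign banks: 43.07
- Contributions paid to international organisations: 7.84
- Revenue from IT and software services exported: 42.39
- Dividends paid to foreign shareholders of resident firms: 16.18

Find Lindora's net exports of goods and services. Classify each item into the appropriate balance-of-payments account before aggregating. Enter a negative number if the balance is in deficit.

236.89

Goods: 103.91 - 79.03 + 115.89 + 65.27 = 206.04
Services: 23.81 - 23.93 - 11.42 + 42.39 = 30.85
Trade balance = 206.04 + 30.85 = 236.89
(Excluded from the trade balance — financial account: domestic pension funds' purchases of foreign equities 100.10, foreign purchases of domestic corporate bonds 98.89, increase in resident deposits held at foreign banks 43.07; capital account: acquisition of foreign patents and trademarks (non-produced assets) 10.62; secondary income: contributions paid to international organisations 7.84; primary income: dividends paid to foreign shareholders of resident firms 16.18.)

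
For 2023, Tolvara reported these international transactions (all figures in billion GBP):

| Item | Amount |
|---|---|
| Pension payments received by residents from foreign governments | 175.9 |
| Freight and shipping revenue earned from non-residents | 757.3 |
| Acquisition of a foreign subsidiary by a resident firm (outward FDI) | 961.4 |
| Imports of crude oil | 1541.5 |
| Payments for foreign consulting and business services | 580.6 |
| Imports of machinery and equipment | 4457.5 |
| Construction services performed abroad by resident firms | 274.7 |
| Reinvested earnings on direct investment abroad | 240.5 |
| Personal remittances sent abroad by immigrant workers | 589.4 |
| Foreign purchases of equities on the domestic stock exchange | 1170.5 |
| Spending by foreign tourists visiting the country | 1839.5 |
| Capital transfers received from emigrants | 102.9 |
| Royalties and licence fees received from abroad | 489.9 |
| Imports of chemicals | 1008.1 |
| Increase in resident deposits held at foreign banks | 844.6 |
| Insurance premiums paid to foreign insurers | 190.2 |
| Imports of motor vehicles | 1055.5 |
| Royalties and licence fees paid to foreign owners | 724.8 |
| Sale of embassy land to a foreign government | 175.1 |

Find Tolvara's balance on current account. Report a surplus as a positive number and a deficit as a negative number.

Goods: -1541.5 - 4457.5 - 1008.1 - 1055.5 = -8062.6
Services: 757.3 - 724.8 - 190.2 + 489.9 + 274.7 - 580.6 + 1839.5 = 1865.8
Primary income: 240.5
Secondary income: -589.4 + 175.9 = -413.5
Current account = (-8062.6) + 1865.8 + 240.5 + (-413.5) = -6369.8
(Excluded from the current account — financial account: acquisition of a foreign subsidiary by a resident firm (outward FDI) 961.4, foreign purchases of equities on the domestic stock exchange 1170.5, increase in resident deposits held at foreign banks 844.6; capital account: capital transfers received from emigrants 102.9, sale of embassy land to a foreign government 175.1.)

-6369.8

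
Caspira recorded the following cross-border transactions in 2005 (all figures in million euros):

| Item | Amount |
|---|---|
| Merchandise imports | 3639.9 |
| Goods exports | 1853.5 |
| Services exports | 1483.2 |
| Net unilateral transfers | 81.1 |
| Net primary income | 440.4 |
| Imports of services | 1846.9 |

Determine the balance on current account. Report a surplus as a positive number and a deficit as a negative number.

Goods balance = 1853.5 - 3639.9 = -1786.4
Services balance = 1483.2 - 1846.9 = -363.7
Trade balance (goods + services) = -1786.4 + (-363.7) = -2150.1
Net primary income = 440.4
Net secondary income = 81.1
Current account = -2150.1 + 440.4 + 81.1 = -1628.6

-1628.6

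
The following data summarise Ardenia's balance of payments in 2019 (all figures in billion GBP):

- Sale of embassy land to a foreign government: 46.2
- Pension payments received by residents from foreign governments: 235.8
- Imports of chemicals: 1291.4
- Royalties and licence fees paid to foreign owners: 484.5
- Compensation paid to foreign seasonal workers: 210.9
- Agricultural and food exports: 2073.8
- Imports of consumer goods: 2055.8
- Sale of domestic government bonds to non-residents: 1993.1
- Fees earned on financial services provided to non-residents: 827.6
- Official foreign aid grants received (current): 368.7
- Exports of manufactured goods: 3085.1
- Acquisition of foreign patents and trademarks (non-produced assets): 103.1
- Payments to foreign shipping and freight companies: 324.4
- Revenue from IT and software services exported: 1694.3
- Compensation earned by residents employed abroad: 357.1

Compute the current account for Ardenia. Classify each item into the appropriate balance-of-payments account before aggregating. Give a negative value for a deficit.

4275.4

Goods: 2073.8 + 3085.1 - 2055.8 - 1291.4 = 1811.7
Services: 827.6 - 484.5 - 324.4 + 1694.3 = 1713.0
Primary income: 357.1 - 210.9 = 146.2
Secondary income: 235.8 + 368.7 = 604.5
Current account = 1811.7 + 1713.0 + 146.2 + 604.5 = 4275.4
(Excluded from the current account — capital account: sale of embassy land to a foreign government 46.2, acquisition of foreign patents and trademarks (non-produced assets) 103.1; financial account: sale of domestic government bonds to non-residents 1993.1.)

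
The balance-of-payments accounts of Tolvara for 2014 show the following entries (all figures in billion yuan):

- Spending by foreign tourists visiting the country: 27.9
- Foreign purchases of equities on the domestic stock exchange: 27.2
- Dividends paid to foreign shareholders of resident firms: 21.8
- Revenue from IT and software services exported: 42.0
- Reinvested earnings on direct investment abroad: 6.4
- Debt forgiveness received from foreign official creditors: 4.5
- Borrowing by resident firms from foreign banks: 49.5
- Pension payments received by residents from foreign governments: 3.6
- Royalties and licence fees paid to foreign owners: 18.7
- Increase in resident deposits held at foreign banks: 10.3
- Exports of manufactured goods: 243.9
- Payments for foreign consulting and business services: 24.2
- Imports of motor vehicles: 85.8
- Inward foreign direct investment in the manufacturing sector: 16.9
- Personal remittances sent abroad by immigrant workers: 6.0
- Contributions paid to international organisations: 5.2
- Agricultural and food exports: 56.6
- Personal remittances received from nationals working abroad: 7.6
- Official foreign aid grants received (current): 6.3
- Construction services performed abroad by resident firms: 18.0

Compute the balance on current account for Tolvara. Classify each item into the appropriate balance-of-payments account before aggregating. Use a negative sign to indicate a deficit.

Goods: 56.6 + 243.9 - 85.8 = 214.7
Services: -18.7 + 42.0 + 18.0 + 27.9 - 24.2 = 45.0
Primary income: 6.4 - 21.8 = -15.4
Secondary income: -5.2 - 6.0 + 7.6 + 3.6 + 6.3 = 6.3
Current account = 214.7 + 45.0 + (-15.4) + 6.3 = 250.6
(Excluded from the current account — financial account: foreign purchases of equities on the domestic stock exchange 27.2, borrowing by resident firms from foreign banks 49.5, increase in resident deposits held at foreign banks 10.3, inward foreign direct investment in the manufacturing sector 16.9; capital account: debt forgiveness received from foreign official creditors 4.5.)

250.6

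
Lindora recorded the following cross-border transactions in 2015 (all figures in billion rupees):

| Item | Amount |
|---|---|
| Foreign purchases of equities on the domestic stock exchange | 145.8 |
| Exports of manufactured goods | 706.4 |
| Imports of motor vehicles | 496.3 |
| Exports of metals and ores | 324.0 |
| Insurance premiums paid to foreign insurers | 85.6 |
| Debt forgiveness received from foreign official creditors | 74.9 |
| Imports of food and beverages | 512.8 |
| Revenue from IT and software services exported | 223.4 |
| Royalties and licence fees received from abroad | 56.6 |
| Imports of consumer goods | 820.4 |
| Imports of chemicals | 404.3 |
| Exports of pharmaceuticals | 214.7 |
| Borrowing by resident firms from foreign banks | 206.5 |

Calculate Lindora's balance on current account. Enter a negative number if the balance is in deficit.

-794.3

Goods: 214.7 - 404.3 - 496.3 - 512.8 + 324.0 - 820.4 + 706.4 = -988.7
Services: 56.6 - 85.6 + 223.4 = 194.4
Current account = (-988.7) + 194.4 = -794.3
(Excluded from the current account — financial account: foreign purchases of equities on the domestic stock exchange 145.8, borrowing by resident firms from foreign banks 206.5; capital account: debt forgiveness received from foreign official creditors 74.9.)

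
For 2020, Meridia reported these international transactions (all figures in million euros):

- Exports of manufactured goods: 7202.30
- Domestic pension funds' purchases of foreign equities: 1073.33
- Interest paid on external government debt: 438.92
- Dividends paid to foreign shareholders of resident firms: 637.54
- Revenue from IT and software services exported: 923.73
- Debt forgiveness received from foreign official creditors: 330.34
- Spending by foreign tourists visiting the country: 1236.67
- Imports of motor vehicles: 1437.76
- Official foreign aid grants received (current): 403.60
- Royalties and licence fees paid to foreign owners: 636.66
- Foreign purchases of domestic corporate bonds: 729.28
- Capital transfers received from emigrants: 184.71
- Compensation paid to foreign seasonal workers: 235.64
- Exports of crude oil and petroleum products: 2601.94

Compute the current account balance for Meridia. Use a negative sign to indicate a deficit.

8981.72

Goods: -1437.76 + 2601.94 + 7202.30 = 8366.48
Services: 923.73 - 636.66 + 1236.67 = 1523.74
Primary income: -235.64 - 438.92 - 637.54 = -1312.10
Secondary income: 403.60
Current account = 8366.48 + 1523.74 + (-1312.10) + 403.60 = 8981.72
(Excluded from the current account — financial account: domestic pension funds' purchases of foreign equities 1073.33, foreign purchases of domestic corporate bonds 729.28; capital account: debt forgiveness received from foreign official creditors 330.34, capital transfers received from emigrants 184.71.)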